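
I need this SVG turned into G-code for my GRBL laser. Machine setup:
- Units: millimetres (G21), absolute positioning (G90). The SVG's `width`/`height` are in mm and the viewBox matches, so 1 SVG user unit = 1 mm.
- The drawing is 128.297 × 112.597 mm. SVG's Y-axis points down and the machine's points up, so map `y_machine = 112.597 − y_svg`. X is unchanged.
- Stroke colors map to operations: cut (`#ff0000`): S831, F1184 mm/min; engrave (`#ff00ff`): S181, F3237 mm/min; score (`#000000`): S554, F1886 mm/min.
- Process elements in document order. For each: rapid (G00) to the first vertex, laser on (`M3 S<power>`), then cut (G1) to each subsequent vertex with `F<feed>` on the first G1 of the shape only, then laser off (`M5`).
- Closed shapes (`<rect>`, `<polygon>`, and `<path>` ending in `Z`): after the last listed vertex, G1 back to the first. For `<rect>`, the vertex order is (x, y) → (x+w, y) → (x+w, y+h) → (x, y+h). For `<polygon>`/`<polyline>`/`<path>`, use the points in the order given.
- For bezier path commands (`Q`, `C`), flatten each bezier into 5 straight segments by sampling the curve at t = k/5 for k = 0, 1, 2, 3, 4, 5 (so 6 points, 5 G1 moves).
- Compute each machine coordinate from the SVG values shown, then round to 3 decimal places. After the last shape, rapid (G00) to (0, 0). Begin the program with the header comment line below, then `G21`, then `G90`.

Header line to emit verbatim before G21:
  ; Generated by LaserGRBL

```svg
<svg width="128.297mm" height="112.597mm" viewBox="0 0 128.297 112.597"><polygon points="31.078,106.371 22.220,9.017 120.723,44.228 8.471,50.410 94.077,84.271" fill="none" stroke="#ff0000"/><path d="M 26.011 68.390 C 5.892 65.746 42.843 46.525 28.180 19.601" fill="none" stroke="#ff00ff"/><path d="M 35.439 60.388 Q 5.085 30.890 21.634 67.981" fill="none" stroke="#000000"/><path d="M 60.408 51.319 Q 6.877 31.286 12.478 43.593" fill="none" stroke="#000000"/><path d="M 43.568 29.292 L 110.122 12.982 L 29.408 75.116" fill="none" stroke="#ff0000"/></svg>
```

; Generated by LaserGRBL
G21
G90
G00 X31.078 Y6.226
M3 S831
G1 X22.220 Y103.580 F1184
G1 X120.723 Y68.369
G1 X8.471 Y62.187
G1 X94.077 Y28.326
G1 X31.078 Y6.226
M5
G00 X26.011 Y44.207
M3 S181
G1 X19.919 Y47.712 F3237
G1 X22.306 Y54.769
G1 X27.957 Y64.953
G1 X31.654 Y77.837
G1 X28.180 Y92.996
M5
G00 X35.439 Y52.209
M3 S554
G1 X25.174 Y61.345 F1886
G1 X18.660 Y65.153
G1 X15.899 Y63.635
G1 X16.891 Y56.789
G1 X21.634 Y44.616
M5
G00 X60.408 Y61.278
M3 S554
G1 X41.361 Y67.998 F1886
G1 X27.044 Y72.130
G1 X17.458 Y73.675
G1 X12.603 Y72.633
G1 X12.478 Y69.004
M5
G00 X43.568 Y83.305
M3 S831
G1 X110.122 Y99.615 F1184
G1 X29.408 Y37.481
M5
G00 X0.000 Y0.000

1 u = 1 mm; y_m = 112.597 − y.

[1] `<polygon>` closed polygon, #ff0000→cut S831 F1184: (31.078,6.226) → (22.220,103.580) → (120.723,68.369) → (8.471,62.187) → (94.077,28.326) → (31.078,6.226) (closed)

[2] `<path>` cubic bezier, #ff00ff→engrave S181 F3237: (26.011,44.207) → (19.919,47.712) → (22.306,54.769) → (27.957,64.953) → (31.654,77.837) → (28.180,92.996)

[3] `<path>` quadratic bezier, #000000→score S554 F1886: (35.439,52.209) → (25.174,61.345) → (18.660,65.153) → (15.899,63.635) → (16.891,56.789) → (21.634,44.616)

[4] `<path>` quadratic bezier, #000000→score S554 F1886: (60.408,61.278) → (41.361,67.998) → (27.044,72.130) → (17.458,73.675) → (12.603,72.633) → (12.478,69.004)

[5] `<path>` open polyline, #ff0000→cut S831 F1184: (43.568,83.305) → (110.122,99.615) → (29.408,37.481)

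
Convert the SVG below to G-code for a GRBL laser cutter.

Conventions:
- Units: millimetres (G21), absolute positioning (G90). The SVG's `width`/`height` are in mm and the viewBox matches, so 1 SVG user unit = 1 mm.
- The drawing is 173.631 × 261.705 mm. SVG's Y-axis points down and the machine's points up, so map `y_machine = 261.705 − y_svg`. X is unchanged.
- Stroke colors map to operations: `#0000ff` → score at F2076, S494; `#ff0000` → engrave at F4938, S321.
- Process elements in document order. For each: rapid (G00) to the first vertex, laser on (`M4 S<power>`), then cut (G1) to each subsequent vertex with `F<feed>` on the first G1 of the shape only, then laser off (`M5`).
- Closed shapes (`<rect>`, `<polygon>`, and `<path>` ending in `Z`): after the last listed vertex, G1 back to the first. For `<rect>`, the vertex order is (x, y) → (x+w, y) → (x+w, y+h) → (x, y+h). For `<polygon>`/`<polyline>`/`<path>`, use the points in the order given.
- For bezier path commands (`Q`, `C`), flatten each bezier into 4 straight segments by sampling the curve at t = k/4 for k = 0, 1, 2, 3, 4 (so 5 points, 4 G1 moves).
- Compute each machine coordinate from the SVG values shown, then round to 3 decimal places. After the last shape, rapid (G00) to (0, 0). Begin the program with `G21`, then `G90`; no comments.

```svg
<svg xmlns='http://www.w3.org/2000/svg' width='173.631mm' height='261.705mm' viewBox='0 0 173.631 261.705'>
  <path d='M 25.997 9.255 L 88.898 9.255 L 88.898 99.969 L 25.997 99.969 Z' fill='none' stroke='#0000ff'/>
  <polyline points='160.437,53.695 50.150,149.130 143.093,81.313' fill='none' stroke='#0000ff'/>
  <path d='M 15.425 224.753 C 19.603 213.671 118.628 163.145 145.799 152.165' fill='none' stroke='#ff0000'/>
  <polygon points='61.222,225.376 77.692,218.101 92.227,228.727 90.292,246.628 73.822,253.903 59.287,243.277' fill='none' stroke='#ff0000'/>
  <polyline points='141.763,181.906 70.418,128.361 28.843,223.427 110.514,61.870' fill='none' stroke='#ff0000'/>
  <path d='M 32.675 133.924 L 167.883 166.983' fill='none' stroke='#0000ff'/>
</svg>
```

G21
G90
G00 X25.997 Y252.450
M4 S494
G1 X88.898 Y252.450 F2076
G1 X88.898 Y161.736
G1 X25.997 Y161.736
G1 X25.997 Y252.450
M5
G00 X160.437 Y208.010
M4 S494
G1 X50.150 Y112.575 F2076
G1 X143.093 Y180.392
M5
G00 X15.425 Y36.952
M4 S321
G1 X33.738 Y51.425 F4938
G1 X71.990 Y73.284
G1 X114.553 Y95.124
G1 X145.799 Y109.540
M5
G00 X61.222 Y36.329
M4 S321
G1 X77.692 Y43.604 F4938
G1 X92.227 Y32.978
G1 X90.292 Y15.077
G1 X73.822 Y7.802
G1 X59.287 Y18.428
G1 X61.222 Y36.329
M5
G00 X141.763 Y79.799
M4 S321
G1 X70.418 Y133.344 F4938
G1 X28.843 Y38.278
G1 X110.514 Y199.835
M5
G00 X32.675 Y127.781
M4 S494
G1 X167.883 Y94.722 F2076
M5
G00 X0.000 Y0.000

viewBox `0 0 173.631 261.705` with mm width/height → 1 unit = 1 mm. Flip: y_m = 261.705 − y_svg.

**Shape 1** — `<path>` rectangle, stroke `#0000ff` → score (S494, F2076). Machine vertices: (25.997,252.450) → (88.898,252.450) → (88.898,161.736) → (25.997,161.736) → (25.997,252.450). Closed: final G1 returns to the first vertex.

**Shape 2** — `<polyline>` open polyline, stroke `#0000ff` → score (S494, F2076). Machine vertices: (160.437,208.010) → (50.150,112.575) → (143.093,180.392). Open path.

**Shape 3** — `<path>` cubic bezier, stroke `#ff0000` → engrave (S321, F4938). Control points (SVG): P0=(15.425,224.753), P1=(19.603,213.671), P2=(118.628,163.145), P3=(145.799,152.165); sampled at t=k/4. Machine vertices: (15.425,36.952) → (33.738,51.425) → (71.990,73.284) → (114.553,95.124) → (145.799,109.540). Open path.

**Shape 4** — `<polygon>` regular polygon, stroke `#ff0000` → engrave (S321, F4938). Machine vertices: (61.222,36.329) → (77.692,43.604) → (92.227,32.978) → (90.292,15.077) → (73.822,7.802) → (59.287,18.428) → (61.222,36.329). Closed: final G1 returns to the first vertex.

**Shape 5** — `<polyline>` open polyline, stroke `#ff0000` → engrave (S321, F4938). Machine vertices: (141.763,79.799) → (70.418,133.344) → (28.843,38.278) → (110.514,199.835). Open path.

**Shape 6** — `<path>` line segment, stroke `#0000ff` → score (S494, F2076). Machine vertices: (32.675,127.781) → (167.883,94.722). Open path.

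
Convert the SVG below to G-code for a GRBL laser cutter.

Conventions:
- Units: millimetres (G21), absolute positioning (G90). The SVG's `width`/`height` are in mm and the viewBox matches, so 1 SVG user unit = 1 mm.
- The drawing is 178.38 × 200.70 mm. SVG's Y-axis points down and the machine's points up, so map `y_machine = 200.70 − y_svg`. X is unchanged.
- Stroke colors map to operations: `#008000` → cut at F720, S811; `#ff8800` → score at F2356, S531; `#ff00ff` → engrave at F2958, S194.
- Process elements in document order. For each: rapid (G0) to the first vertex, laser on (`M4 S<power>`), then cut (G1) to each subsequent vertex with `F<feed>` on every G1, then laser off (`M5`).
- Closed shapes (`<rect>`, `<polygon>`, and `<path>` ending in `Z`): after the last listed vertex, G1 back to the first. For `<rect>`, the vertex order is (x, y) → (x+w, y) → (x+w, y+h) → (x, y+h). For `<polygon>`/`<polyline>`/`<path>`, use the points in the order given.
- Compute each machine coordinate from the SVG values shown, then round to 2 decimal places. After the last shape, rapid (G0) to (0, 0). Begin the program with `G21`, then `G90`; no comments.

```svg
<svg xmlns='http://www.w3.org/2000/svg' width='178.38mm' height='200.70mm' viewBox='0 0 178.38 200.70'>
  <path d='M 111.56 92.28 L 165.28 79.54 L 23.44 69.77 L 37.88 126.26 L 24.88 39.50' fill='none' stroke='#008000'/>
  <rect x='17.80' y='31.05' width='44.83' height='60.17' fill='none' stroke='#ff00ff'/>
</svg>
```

viewBox `0 0 178.38 200.70` with mm width/height → 1 unit = 1 mm. Flip: y_m = 200.70 − y_svg.

**Shape 1** — `<path>` open polyline, stroke `#008000` → cut (S811, F720). Machine vertices: (111.56,108.42) → (165.28,121.16) → (23.44,130.93) → (37.88,74.44) → (24.88,161.20). Open path.

**Shape 2** — `<rect>` rectangle, stroke `#ff00ff` → engrave (S194, F2958). Machine vertices: (17.80,169.65) → (62.63,169.65) → (62.63,109.48) → (17.80,109.48) → (17.80,169.65). Closed: final G1 returns to the first vertex.

G21
G90
G0 X111.56 Y108.42
M4 S811
G1 X165.28 Y121.16 F720
G1 X23.44 Y130.93 F720
G1 X37.88 Y74.44 F720
G1 X24.88 Y161.20 F720
M5
G0 X17.80 Y169.65
M4 S194
G1 X62.63 Y169.65 F2958
G1 X62.63 Y109.48 F2958
G1 X17.80 Y109.48 F2958
G1 X17.80 Y169.65 F2958
M5
G0 X0.00 Y0.00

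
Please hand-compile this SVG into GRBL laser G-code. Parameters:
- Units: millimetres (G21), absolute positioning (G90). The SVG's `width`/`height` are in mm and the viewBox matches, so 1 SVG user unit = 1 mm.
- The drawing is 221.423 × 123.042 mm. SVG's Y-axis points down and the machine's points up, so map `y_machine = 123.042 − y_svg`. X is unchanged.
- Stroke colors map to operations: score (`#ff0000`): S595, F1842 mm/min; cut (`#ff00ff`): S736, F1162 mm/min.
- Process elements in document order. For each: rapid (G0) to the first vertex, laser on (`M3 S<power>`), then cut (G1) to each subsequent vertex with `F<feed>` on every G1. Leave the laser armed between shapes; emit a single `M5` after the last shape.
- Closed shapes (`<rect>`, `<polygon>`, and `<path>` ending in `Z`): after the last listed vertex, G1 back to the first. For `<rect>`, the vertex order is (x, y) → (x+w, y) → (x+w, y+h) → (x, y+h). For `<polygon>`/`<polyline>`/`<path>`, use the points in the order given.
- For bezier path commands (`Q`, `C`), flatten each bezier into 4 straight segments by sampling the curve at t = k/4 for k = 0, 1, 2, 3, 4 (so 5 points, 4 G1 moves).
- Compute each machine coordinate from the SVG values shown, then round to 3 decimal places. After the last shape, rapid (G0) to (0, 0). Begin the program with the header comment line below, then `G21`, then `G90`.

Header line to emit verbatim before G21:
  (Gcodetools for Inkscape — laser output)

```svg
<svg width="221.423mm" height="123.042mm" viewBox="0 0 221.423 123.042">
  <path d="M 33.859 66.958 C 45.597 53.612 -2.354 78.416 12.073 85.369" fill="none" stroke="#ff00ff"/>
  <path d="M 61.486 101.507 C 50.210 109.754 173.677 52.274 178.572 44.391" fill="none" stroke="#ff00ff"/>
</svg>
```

(Gcodetools for Inkscape — laser output)
G21
G90
G0 X33.859 Y56.084
M3 S736
G1 X33.378 Y59.815 F1162
G1 X21.958 Y54.491 F1162
G1 X11.041 Y45.360 F1162
G1 X12.073 Y37.673 F1162
G0 X61.486 Y21.535
M3 S736
G1 X74.335 Y25.872 F1162
G1 X113.965 Y44.044 F1162
G1 X156.627 Y65.241 F1162
G1 X178.572 Y78.651 F1162
M5
G0 X0.000 Y0.000

Since the viewBox matches the mm dimensions, user units are millimetres directly. The only transform is the Y-flip y_m = 123.042 − y_svg.

Shape 1 is a cubic bezier drawn with `<path>`. Its stroke #ff00ff means cut at S736, F1162. After flipping Y the toolpath is (33.859,56.084) → (33.378,59.815) → (21.958,54.491) → (11.041,45.360) → (12.073,37.673).

Shape 2 is a cubic bezier drawn with `<path>`. Its stroke #ff00ff means cut at S736, F1162. After flipping Y the toolpath is (61.486,21.535) → (74.335,25.872) → (113.965,44.044) → (156.627,65.241) → (178.572,78.651).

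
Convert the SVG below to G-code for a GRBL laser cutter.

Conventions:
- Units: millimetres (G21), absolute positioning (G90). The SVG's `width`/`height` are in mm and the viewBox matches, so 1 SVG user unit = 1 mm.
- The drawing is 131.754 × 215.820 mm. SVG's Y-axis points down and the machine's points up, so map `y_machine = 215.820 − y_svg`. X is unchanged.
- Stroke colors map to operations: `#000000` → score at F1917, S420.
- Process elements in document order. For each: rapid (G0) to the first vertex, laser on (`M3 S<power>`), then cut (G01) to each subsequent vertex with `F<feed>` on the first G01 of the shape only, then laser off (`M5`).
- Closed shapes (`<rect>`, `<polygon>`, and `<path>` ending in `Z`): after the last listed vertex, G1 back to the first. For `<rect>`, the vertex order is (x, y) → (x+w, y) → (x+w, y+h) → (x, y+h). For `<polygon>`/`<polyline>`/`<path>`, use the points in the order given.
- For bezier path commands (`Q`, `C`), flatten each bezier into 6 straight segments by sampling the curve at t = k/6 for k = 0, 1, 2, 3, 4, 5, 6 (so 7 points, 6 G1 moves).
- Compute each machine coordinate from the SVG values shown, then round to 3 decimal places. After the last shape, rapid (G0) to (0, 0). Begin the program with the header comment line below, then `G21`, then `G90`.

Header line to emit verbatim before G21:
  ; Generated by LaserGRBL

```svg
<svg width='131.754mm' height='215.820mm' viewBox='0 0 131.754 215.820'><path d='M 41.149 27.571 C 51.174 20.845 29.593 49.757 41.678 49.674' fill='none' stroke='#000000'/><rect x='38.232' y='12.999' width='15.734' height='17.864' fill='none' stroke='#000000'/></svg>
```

viewBox `0 0 131.754 215.820` with mm width/height → 1 unit = 1 mm. Flip: y_m = 215.820 − y_svg.

**Shape 1** — `<path>` cubic bezier, stroke `#000000` → score (S420, F1917). Control points (SVG): P0=(41.149,27.571), P1=(51.174,20.845), P2=(29.593,49.757), P3=(41.678,49.674); sampled at t=k/6. Machine vertices: (41.149,188.249) → (43.830,188.941) → (43.056,185.489) → (40.641,179.689) → (38.398,173.334) → (38.139,168.222) → (41.678,166.146). Open path.

**Shape 2** — `<rect>` rectangle, stroke `#000000` → score (S420, F1917). Machine vertices: (38.232,202.821) → (53.966,202.821) → (53.966,184.957) → (38.232,184.957) → (38.232,202.821). Closed: final G1 returns to the first vertex.

; Generated by LaserGRBL
G21
G90
G0 X41.149 Y188.249
M3 S420
G01 X43.830 Y188.941 F1917
G01 X43.056 Y185.489
G01 X40.641 Y179.689
G01 X38.398 Y173.334
G01 X38.139 Y168.222
G01 X41.678 Y166.146
M5
G0 X38.232 Y202.821
M3 S420
G01 X53.966 Y202.821 F1917
G01 X53.966 Y184.957
G01 X38.232 Y184.957
G01 X38.232 Y202.821
M5
G0 X0.000 Y0.000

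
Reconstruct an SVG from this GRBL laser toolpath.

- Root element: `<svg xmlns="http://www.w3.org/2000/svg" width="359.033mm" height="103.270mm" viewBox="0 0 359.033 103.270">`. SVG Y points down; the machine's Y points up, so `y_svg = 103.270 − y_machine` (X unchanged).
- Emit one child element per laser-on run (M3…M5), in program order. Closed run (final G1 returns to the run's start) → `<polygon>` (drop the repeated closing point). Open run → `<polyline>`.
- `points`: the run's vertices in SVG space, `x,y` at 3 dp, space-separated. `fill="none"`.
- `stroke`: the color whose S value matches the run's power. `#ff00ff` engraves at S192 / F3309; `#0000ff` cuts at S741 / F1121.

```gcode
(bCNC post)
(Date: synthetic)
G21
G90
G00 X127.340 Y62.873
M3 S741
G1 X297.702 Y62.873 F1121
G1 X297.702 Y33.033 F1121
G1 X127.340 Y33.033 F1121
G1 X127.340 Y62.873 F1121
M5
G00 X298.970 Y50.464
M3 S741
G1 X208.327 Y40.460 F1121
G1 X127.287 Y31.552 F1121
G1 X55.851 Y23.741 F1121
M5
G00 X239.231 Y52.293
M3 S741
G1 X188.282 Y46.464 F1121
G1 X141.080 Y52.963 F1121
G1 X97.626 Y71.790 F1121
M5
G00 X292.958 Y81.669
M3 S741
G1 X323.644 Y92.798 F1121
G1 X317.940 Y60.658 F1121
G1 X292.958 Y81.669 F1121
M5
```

<svg xmlns="http://www.w3.org/2000/svg" width="359.033mm" height="103.270mm" viewBox="0 0 359.033 103.270">
  <polygon points="127.340,40.397 297.702,40.397 297.702,70.237 127.340,70.237" fill="none" stroke="#0000ff"/>
  <polyline points="298.970,52.806 208.327,62.810 127.287,71.718 55.851,79.529" fill="none" stroke="#0000ff"/>
  <polyline points="239.231,50.977 188.282,56.806 141.080,50.307 97.626,31.480" fill="none" stroke="#0000ff"/>
  <polygon points="292.958,21.601 323.644,10.472 317.940,42.612" fill="none" stroke="#0000ff"/>
</svg>

Each laser-on run becomes one SVG element. Flip Y back into SVG space with y_svg = 103.270 − y_machine. Every run uses S741, so all elements get stroke `#0000ff` (cut).

Run 1: The run returns to its start, so emit a `<polygon>` with points (Y-flipped): 127.340,40.397 297.702,40.397 297.702,70.237 127.340,70.237.

Run 2: The run is open, so emit a `<polyline>` with points (Y-flipped): 298.970,52.806 208.327,62.810 127.287,71.718 55.851,79.529.

Run 3: The run is open, so emit a `<polyline>` with points (Y-flipped): 239.231,50.977 188.282,56.806 141.080,50.307 97.626,31.480.

Run 4: The run returns to its start, so emit a `<polygon>` with points (Y-flipped): 292.958,21.601 323.644,10.472 317.940,42.612.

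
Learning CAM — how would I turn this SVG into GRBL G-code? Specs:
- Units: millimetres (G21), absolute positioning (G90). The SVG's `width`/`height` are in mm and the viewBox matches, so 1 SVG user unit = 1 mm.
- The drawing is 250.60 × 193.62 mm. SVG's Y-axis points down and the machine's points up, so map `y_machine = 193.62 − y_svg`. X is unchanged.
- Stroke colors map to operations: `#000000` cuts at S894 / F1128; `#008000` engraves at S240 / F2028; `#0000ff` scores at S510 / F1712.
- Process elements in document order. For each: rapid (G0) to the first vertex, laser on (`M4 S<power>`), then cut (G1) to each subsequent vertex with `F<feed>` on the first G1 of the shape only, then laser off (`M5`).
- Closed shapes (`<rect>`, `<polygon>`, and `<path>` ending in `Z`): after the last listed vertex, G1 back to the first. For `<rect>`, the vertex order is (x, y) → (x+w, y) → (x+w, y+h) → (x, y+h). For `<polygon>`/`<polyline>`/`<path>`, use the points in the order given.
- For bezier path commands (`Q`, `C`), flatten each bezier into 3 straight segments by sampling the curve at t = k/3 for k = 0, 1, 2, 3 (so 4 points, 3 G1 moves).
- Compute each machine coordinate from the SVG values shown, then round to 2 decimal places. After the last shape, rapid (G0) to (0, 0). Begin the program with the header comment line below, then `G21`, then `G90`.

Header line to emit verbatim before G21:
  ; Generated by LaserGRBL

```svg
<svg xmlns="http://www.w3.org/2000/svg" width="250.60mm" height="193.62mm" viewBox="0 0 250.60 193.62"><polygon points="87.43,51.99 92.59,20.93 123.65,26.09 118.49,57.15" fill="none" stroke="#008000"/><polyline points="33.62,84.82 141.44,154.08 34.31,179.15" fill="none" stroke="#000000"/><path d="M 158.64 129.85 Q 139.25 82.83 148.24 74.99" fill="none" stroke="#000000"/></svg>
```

; Generated by LaserGRBL
G21
G90
G0 X87.43 Y141.63
M4 S240
G1 X92.59 Y172.69 F2028
G1 X123.65 Y167.53
G1 X118.49 Y136.47
G1 X87.43 Y141.63
M5
G0 X33.62 Y108.80
M4 S894
G1 X141.44 Y39.54 F1128
G1 X34.31 Y14.47
M5
G0 X158.64 Y63.77
M4 S894
G1 X148.87 Y90.76 F1128
G1 X145.40 Y109.05
G1 X148.24 Y118.63
M5
G0 X0.00 Y0.00

1 u = 1 mm; y_m = 193.62 − y.

[1] `<polygon>` regular polygon, #008000→engrave S240 F2028: (87.43,141.63) → (92.59,172.69) → (123.65,167.53) → (118.49,136.47) → (87.43,141.63) (closed)

[2] `<polyline>` open polyline, #000000→cut S894 F1128: (33.62,108.80) → (141.44,39.54) → (34.31,14.47)

[3] `<path>` quadratic bezier, #000000→cut S894 F1128: (158.64,63.77) → (148.87,90.76) → (145.40,109.05) → (148.24,118.63)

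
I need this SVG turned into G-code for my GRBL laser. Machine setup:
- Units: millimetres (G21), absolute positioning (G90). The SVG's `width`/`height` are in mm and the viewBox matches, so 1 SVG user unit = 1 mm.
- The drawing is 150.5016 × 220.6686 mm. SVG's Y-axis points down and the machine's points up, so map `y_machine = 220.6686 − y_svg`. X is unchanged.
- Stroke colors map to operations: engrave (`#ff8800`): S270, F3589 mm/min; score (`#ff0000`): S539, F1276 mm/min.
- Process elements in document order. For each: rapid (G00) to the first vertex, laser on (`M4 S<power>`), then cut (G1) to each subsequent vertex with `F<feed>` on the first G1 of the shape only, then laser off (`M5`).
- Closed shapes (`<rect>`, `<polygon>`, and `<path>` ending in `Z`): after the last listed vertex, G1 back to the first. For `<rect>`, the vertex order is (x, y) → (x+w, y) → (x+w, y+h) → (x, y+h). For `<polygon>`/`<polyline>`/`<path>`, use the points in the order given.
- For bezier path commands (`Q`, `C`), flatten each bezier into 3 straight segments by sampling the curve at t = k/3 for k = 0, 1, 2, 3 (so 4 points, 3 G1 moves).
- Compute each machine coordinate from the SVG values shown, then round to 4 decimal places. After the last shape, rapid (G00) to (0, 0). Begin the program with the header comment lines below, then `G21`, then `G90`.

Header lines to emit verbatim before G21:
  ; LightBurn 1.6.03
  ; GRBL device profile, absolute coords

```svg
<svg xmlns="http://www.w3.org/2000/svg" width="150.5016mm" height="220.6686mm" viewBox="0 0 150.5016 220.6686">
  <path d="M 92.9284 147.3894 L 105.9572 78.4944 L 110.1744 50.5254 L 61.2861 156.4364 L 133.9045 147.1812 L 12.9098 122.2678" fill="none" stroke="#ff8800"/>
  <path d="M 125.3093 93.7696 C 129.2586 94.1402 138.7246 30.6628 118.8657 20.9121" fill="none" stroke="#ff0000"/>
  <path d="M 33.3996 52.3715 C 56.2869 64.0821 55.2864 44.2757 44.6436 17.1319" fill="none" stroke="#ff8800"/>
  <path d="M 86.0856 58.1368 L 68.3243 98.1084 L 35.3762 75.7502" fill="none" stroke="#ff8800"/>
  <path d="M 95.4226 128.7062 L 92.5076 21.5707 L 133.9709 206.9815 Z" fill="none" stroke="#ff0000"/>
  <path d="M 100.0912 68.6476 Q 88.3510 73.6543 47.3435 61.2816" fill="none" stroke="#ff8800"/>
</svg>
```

viewBox `0 0 150.5016 220.6686` with mm width/height → 1 unit = 1 mm. Flip: y_m = 220.6686 − y_svg.

**Shape 1** — `<path>` open polyline, stroke `#ff8800` → engrave (S270, F3589). Machine vertices: (92.9284,73.2792) → (105.9572,142.1742) → (110.1744,170.1432) → (61.2861,64.2322) → (133.9045,73.4874) → (12.9098,98.4008). Open path.

**Shape 2** — `<path>` cubic bezier, stroke `#ff0000` → score (S539, F1276). Control points (SVG): P0=(125.3093,93.7696), P1=(129.2586,94.1402), P2=(138.7246,30.6628), P3=(118.8657,20.9121); sampled at t=k/3. Machine vertices: (125.3093,126.8990) → (129.8071,143.4564) → (130.2401,176.4515) → (118.8657,199.7565). Open path.

**Shape 3** — `<path>` cubic bezier, stroke `#ff8800` → engrave (S270, F3589). Control points (SVG): P0=(33.3996,52.3715), P1=(56.2869,64.0821), P2=(55.2864,44.2757), P3=(44.6436,17.1319); sampled at t=k/3. Machine vertices: (33.3996,168.2971) → (48.8519,166.1966) → (51.5447,179.7342) → (44.6436,203.5367). Open path.

**Shape 4** — `<path>` open polyline, stroke `#ff8800` → engrave (S270, F3589). Machine vertices: (86.0856,162.5318) → (68.3243,122.5602) → (35.3762,144.9184). Open path.

**Shape 5** — `<path>` closed polygon, stroke `#ff0000` → score (S539, F1276). Machine vertices: (95.4226,91.9624) → (92.5076,199.0979) → (133.9709,13.6871) → (95.4226,91.9624). Closed: final G1 returns to the first vertex.

**Shape 6** — `<path>` quadratic bezier, stroke `#ff8800` → engrave (S270, F3589). Control points (SVG): P0=(100.0912,68.6476), P1=(88.3510,73.6543), P2=(47.3435,61.2816); sampled at t=k/3. Machine vertices: (100.0912,152.0210) → (89.0125,150.6142) → (71.4299,153.0696) → (47.3435,159.3870). Open path.

; LightBurn 1.6.03
; GRBL device profile, absolute coords
G21
G90
G00 X92.9284 Y73.2792
M4 S270
G1 X105.9572 Y142.1742 F3589
G1 X110.1744 Y170.1432
G1 X61.2861 Y64.2322
G1 X133.9045 Y73.4874
G1 X12.9098 Y98.4008
M5
G00 X125.3093 Y126.8990
M4 S539
G1 X129.8071 Y143.4564 F1276
G1 X130.2401 Y176.4515
G1 X118.8657 Y199.7565
M5
G00 X33.3996 Y168.2971
M4 S270
G1 X48.8519 Y166.1966 F3589
G1 X51.5447 Y179.7342
G1 X44.6436 Y203.5367
M5
G00 X86.0856 Y162.5318
M4 S270
G1 X68.3243 Y122.5602 F3589
G1 X35.3762 Y144.9184
M5
G00 X95.4226 Y91.9624
M4 S539
G1 X92.5076 Y199.0979 F1276
G1 X133.9709 Y13.6871
G1 X95.4226 Y91.9624
M5
G00 X100.0912 Y152.0210
M4 S270
G1 X89.0125 Y150.6142 F3589
G1 X71.4299 Y153.0696
G1 X47.3435 Y159.3870
M5
G00 X0.0000 Y0.0000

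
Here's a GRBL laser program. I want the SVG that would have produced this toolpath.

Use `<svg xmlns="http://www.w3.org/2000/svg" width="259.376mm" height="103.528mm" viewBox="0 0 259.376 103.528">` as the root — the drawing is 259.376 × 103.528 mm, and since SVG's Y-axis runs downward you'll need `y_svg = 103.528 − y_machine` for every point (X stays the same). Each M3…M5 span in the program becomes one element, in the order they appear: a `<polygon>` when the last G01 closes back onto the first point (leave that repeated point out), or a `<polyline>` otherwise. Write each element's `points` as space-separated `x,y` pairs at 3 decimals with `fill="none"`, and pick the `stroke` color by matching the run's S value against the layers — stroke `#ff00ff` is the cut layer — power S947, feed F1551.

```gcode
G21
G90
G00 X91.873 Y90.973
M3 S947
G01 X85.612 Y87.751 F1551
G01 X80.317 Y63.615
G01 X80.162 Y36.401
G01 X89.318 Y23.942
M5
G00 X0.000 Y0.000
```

Machine Y-up, SVG Y-down with viewBox height 103.528, so y_svg = 103.528 − y_machine; X carries over. Every run uses S947, so all elements get stroke `#ff00ff` (cut).

Run 1: The run is open, so emit a `<polyline>` with points (Y-flipped): 91.873,12.555 85.612,15.777 80.317,39.913 80.162,67.127 89.318,79.586.

<svg xmlns="http://www.w3.org/2000/svg" width="259.376mm" height="103.528mm" viewBox="0 0 259.376 103.528">
  <polyline points="91.873,12.555 85.612,15.777 80.317,39.913 80.162,67.127 89.318,79.586" fill="none" stroke="#ff00ff"/>
</svg>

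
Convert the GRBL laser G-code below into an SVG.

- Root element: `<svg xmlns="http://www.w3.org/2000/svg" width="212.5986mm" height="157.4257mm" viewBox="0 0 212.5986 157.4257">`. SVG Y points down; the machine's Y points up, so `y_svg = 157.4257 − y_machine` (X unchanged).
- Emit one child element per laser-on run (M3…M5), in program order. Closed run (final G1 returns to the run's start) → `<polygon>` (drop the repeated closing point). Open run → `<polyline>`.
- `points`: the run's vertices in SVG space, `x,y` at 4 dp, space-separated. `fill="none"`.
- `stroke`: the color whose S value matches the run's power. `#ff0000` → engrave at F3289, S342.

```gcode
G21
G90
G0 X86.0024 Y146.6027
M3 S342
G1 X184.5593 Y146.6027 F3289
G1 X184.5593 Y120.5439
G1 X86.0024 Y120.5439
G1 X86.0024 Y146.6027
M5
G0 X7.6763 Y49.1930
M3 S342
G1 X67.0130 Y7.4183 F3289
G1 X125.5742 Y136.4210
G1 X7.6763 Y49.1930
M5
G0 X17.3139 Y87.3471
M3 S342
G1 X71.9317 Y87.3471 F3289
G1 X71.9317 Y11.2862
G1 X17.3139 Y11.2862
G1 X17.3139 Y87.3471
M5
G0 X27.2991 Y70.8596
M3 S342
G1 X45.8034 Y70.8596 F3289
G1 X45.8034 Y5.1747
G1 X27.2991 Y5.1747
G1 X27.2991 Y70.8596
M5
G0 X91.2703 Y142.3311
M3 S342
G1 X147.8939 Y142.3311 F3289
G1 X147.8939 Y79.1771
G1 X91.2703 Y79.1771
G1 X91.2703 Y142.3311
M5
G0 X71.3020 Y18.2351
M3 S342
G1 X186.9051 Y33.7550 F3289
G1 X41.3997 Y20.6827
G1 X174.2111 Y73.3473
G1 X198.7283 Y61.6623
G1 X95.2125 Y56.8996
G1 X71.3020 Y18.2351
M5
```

<svg xmlns="http://www.w3.org/2000/svg" width="212.5986mm" height="157.4257mm" viewBox="0 0 212.5986 157.4257">
  <polygon points="86.0024,10.8230 184.5593,10.8230 184.5593,36.8818 86.0024,36.8818" fill="none" stroke="#ff0000"/>
  <polygon points="7.6763,108.2327 67.0130,150.0074 125.5742,21.0047" fill="none" stroke="#ff0000"/>
  <polygon points="17.3139,70.0786 71.9317,70.0786 71.9317,146.1395 17.3139,146.1395" fill="none" stroke="#ff0000"/>
  <polygon points="27.2991,86.5661 45.8034,86.5661 45.8034,152.2510 27.2991,152.2510" fill="none" stroke="#ff0000"/>
  <polygon points="91.2703,15.0946 147.8939,15.0946 147.8939,78.2486 91.2703,78.2486" fill="none" stroke="#ff0000"/>
  <polygon points="71.3020,139.1906 186.9051,123.6707 41.3997,136.7430 174.2111,84.0784 198.7283,95.7634 95.2125,100.5261" fill="none" stroke="#ff0000"/>
</svg>

Machine Y-up, SVG Y-down with viewBox height 157.4257, so y_svg = 157.4257 − y_machine; X carries over. Every run uses S342, so all elements get stroke `#ff0000` (engrave).

Run 1: The run returns to its start, so emit a `<polygon>` with points (Y-flipped): 86.0024,10.8230 184.5593,10.8230 184.5593,36.8818 86.0024,36.8818.

Run 2: The run returns to its start, so emit a `<polygon>` with points (Y-flipped): 7.6763,108.2327 67.0130,150.0074 125.5742,21.0047.

Run 3: The run returns to its start, so emit a `<polygon>` with points (Y-flipped): 17.3139,70.0786 71.9317,70.0786 71.9317,146.1395 17.3139,146.1395.

Run 4: The run returns to its start, so emit a `<polygon>` with points (Y-flipped): 27.2991,86.5661 45.8034,86.5661 45.8034,152.2510 27.2991,152.2510.

Run 5: The run returns to its start, so emit a `<polygon>` with points (Y-flipped): 91.2703,15.0946 147.8939,15.0946 147.8939,78.2486 91.2703,78.2486.

Run 6: The run returns to its start, so emit a `<polygon>` with points (Y-flipped): 71.3020,139.1906 186.9051,123.6707 41.3997,136.7430 174.2111,84.0784 198.7283,95.7634 95.2125,100.5261.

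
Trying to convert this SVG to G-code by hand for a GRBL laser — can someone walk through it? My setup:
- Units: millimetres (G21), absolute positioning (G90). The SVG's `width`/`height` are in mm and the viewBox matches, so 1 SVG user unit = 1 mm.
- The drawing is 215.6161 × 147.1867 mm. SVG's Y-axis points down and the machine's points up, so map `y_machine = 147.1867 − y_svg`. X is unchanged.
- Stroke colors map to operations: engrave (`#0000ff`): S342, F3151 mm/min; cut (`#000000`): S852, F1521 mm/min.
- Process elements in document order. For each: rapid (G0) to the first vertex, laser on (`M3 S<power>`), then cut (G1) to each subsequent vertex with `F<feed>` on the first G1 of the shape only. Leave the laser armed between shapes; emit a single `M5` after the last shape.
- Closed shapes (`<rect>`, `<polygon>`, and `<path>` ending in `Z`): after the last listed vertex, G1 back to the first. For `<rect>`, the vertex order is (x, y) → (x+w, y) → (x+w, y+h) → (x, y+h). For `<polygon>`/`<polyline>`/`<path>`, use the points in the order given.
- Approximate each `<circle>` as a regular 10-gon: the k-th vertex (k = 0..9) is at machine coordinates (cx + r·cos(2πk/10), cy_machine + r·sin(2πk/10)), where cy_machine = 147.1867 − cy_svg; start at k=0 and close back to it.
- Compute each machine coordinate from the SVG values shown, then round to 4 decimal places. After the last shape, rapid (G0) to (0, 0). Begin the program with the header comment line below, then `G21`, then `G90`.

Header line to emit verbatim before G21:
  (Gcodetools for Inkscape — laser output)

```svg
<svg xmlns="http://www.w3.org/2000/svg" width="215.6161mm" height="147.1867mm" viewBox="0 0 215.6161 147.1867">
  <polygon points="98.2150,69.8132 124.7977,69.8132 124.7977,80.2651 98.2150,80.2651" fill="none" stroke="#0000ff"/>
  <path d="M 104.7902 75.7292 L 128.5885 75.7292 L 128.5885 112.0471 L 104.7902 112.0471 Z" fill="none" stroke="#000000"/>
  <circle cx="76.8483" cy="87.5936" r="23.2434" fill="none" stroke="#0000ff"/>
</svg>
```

1 u = 1 mm; y_m = 147.1867 − y.

[1] `<polygon>` rectangle, #0000ff→engrave S342 F3151: (98.2150,77.3735) → (124.7977,77.3735) → (124.7977,66.9216) → (98.2150,66.9216) → (98.2150,77.3735) (closed)

[2] `<path>` rectangle, #000000→cut S852 F1521: (104.7902,71.4575) → (128.5885,71.4575) → (128.5885,35.1396) → (104.7902,35.1396) → (104.7902,71.4575) (closed)

[3] `<circle>` circle, #0000ff→engrave S342 F3151: (100.0917,59.5931) → (95.6526,73.2552) → (84.0309,81.6989) → (69.6657,81.6989) → (58.0440,73.2552) → (53.6049,59.5931) → (58.0440,45.9310) → (69.6657,37.4873) → (84.0309,37.4873) → (95.6526,45.9310) → (100.0917,59.5931) (closed)

(Gcodetools for Inkscape — laser output)
G21
G90
G0 X98.2150 Y77.3735
M3 S342
G1 X124.7977 Y77.3735 F3151
G1 X124.7977 Y66.9216
G1 X98.2150 Y66.9216
G1 X98.2150 Y77.3735
G0 X104.7902 Y71.4575
M3 S852
G1 X128.5885 Y71.4575 F1521
G1 X128.5885 Y35.1396
G1 X104.7902 Y35.1396
G1 X104.7902 Y71.4575
G0 X100.0917 Y59.5931
M3 S342
G1 X95.6526 Y73.2552 F3151
G1 X84.0309 Y81.6989
G1 X69.6657 Y81.6989
G1 X58.0440 Y73.2552
G1 X53.6049 Y59.5931
G1 X58.0440 Y45.9310
G1 X69.6657 Y37.4873
G1 X84.0309 Y37.4873
G1 X95.6526 Y45.9310
G1 X100.0917 Y59.5931
M5
G0 X0.0000 Y0.0000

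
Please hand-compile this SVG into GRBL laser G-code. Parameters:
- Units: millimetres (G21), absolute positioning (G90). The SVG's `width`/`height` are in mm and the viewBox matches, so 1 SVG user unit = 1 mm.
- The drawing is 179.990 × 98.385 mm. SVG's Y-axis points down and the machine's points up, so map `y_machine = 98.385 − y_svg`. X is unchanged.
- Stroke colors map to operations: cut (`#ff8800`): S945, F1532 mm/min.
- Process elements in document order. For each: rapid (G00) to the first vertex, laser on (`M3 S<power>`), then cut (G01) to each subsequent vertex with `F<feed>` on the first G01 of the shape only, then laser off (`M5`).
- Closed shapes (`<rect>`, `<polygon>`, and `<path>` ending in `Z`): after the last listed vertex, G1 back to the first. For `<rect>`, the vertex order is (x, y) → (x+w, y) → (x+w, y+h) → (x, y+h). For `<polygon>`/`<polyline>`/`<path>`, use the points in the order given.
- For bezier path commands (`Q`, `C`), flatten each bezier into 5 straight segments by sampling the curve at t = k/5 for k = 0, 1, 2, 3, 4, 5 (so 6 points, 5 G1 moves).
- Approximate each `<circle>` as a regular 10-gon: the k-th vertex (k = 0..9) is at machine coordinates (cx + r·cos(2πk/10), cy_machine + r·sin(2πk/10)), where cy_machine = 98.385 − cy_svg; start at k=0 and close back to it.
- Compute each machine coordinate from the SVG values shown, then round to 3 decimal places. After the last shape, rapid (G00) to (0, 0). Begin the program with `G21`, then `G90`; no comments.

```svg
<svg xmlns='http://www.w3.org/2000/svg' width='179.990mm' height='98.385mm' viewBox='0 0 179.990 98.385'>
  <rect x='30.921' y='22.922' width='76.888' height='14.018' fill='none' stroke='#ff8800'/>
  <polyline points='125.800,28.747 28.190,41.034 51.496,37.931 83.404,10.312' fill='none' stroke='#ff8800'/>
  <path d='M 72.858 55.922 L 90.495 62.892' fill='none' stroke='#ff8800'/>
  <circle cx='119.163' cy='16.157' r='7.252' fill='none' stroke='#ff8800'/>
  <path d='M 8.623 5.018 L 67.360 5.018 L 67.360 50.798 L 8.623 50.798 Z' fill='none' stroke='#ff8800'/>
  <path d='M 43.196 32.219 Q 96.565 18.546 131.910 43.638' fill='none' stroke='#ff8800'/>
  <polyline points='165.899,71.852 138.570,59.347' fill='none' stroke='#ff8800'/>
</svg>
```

G21
G90
G00 X30.921 Y75.463
M3 S945
G01 X107.809 Y75.463 F1532
G01 X107.809 Y61.445
G01 X30.921 Y61.445
G01 X30.921 Y75.463
M5
G00 X125.800 Y69.638
M3 S945
G01 X28.190 Y57.351 F1532
G01 X51.496 Y60.454
G01 X83.404 Y88.073
M5
G00 X72.858 Y42.463
M3 S945
G01 X90.495 Y35.493 F1532
M5
G00 X126.415 Y82.228
M3 S945
G01 X125.030 Y86.491 F1532
G01 X121.404 Y89.125
G01 X116.922 Y89.125
G01 X113.296 Y86.491
G01 X111.911 Y82.228
G01 X113.296 Y77.965
G01 X116.922 Y75.331
G01 X121.404 Y75.331
G01 X125.030 Y77.965
G01 X126.415 Y82.228
M5
G00 X8.623 Y93.367
M3 S945
G01 X67.360 Y93.367 F1532
G01 X67.360 Y47.587
G01 X8.623 Y47.587
G01 X8.623 Y93.367
M5
G00 X43.196 Y66.166
M3 S945
G01 X63.823 Y70.085 F1532
G01 X83.007 Y70.902
G01 X100.750 Y68.618
G01 X117.051 Y63.233
G01 X131.910 Y54.747
M5
G00 X165.899 Y26.533
M3 S945
G01 X138.570 Y39.038 F1532
M5
G00 X0.000 Y0.000

viewBox `0 0 179.990 98.385` with mm width/height → 1 unit = 1 mm. Flip: y_m = 98.385 − y_svg.

**Shape 1** — `<rect>` rectangle, stroke `#ff8800` → cut (S945, F1532). Machine vertices: (30.921,75.463) → (107.809,75.463) → (107.809,61.445) → (30.921,61.445) → (30.921,75.463). Closed: final G1 returns to the first vertex.

**Shape 2** — `<polyline>` open polyline, stroke `#ff8800` → cut (S945, F1532). Machine vertices: (125.800,69.638) → (28.190,57.351) → (51.496,60.454) → (83.404,88.073). Open path.

**Shape 3** — `<path>` line segment, stroke `#ff8800` → cut (S945, F1532). Machine vertices: (72.858,42.463) → (90.495,35.493). Open path.

**Shape 4** — `<circle>` circle, stroke `#ff8800` → cut (S945, F1532). Machine vertices: (126.415,82.228) → (125.030,86.491) → (121.404,89.125) → (116.922,89.125) → (113.296,86.491) → (111.911,82.228) → (113.296,77.965) → (116.922,75.331) → (121.404,75.331) → (125.030,77.965) → (126.415,82.228). Closed: final G1 returns to the first vertex.

**Shape 5** — `<path>` rectangle, stroke `#ff8800` → cut (S945, F1532). Machine vertices: (8.623,93.367) → (67.360,93.367) → (67.360,47.587) → (8.623,47.587) → (8.623,93.367). Closed: final G1 returns to the first vertex.

**Shape 6** — `<path>` quadratic bezier, stroke `#ff8800` → cut (S945, F1532). Control points (SVG): P0=(43.196,32.219), P1=(96.565,18.546), P2=(131.910,43.638); sampled at t=k/5. Machine vertices: (43.196,66.166) → (63.823,70.085) → (83.007,70.902) → (100.750,68.618) → (117.051,63.233) → (131.910,54.747). Open path.

**Shape 7** — `<polyline>` line segment, stroke `#ff8800` → cut (S945, F1532). Machine vertices: (165.899,26.533) → (138.570,39.038). Open path.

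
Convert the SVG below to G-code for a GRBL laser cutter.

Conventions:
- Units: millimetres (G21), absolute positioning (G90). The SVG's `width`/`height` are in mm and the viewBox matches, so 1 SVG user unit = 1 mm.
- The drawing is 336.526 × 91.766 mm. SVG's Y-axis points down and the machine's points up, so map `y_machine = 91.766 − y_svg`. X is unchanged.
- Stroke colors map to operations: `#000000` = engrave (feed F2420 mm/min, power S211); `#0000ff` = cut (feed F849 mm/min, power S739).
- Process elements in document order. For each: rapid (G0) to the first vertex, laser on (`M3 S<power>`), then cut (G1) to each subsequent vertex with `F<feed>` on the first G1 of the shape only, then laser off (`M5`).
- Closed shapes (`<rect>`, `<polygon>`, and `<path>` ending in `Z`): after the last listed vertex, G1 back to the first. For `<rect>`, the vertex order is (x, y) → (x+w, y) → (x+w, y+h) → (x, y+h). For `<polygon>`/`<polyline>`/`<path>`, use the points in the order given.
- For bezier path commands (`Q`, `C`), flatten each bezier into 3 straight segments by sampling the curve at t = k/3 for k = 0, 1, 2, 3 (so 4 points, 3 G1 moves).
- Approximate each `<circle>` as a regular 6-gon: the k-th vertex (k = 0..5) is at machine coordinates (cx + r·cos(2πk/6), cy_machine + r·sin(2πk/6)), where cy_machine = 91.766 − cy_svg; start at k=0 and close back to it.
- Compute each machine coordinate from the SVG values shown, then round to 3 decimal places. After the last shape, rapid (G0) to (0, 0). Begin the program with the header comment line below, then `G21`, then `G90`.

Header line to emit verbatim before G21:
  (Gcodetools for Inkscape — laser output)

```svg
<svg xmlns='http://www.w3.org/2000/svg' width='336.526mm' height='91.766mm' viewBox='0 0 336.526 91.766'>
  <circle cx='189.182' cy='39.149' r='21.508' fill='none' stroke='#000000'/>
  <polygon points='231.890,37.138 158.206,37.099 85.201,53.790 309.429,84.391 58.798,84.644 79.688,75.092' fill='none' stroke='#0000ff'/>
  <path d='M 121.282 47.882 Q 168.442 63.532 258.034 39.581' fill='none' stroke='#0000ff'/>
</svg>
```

(Gcodetools for Inkscape — laser output)
G21
G90
G0 X210.690 Y52.617
M3 S211
G1 X199.936 Y71.243 F2420
G1 X178.428 Y71.243
G1 X167.674 Y52.617
G1 X178.428 Y33.991
G1 X199.936 Y33.991
G1 X210.690 Y52.617
M5
G0 X231.890 Y54.628
M3 S739
G1 X158.206 Y54.667 F849
G1 X85.201 Y37.976
G1 X309.429 Y7.375
G1 X58.798 Y7.122
G1 X79.688 Y16.674
G1 X231.890 Y54.628
M5
G0 X121.282 Y43.884
M3 S739
G1 X157.437 Y37.851 F849
G1 X203.021 Y40.618
G1 X258.034 Y52.185
M5
G0 X0.000 Y0.000

viewBox `0 0 336.526 91.766` with mm width/height → 1 unit = 1 mm. Flip: y_m = 91.766 − y_svg.

**Shape 1** — `<circle>` circle, stroke `#000000` → engrave (S211, F2420). Machine vertices: (210.690,52.617) → (199.936,71.243) → (178.428,71.243) → (167.674,52.617) → (178.428,33.991) → (199.936,33.991) → (210.690,52.617). Closed: final G1 returns to the first vertex.

**Shape 2** — `<polygon>` closed polygon, stroke `#0000ff` → cut (S739, F849). Machine vertices: (231.890,54.628) → (158.206,54.667) → (85.201,37.976) → (309.429,7.375) → (58.798,7.122) → (79.688,16.674) → (231.890,54.628). Closed: final G1 returns to the first vertex.

**Shape 3** — `<path>` quadratic bezier, stroke `#0000ff` → cut (S739, F849). Control points (SVG): P0=(121.282,47.882), P1=(168.442,63.532), P2=(258.034,39.581); sampled at t=k/3. Machine vertices: (121.282,43.884) → (157.437,37.851) → (203.021,40.618) → (258.034,52.185). Open path.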